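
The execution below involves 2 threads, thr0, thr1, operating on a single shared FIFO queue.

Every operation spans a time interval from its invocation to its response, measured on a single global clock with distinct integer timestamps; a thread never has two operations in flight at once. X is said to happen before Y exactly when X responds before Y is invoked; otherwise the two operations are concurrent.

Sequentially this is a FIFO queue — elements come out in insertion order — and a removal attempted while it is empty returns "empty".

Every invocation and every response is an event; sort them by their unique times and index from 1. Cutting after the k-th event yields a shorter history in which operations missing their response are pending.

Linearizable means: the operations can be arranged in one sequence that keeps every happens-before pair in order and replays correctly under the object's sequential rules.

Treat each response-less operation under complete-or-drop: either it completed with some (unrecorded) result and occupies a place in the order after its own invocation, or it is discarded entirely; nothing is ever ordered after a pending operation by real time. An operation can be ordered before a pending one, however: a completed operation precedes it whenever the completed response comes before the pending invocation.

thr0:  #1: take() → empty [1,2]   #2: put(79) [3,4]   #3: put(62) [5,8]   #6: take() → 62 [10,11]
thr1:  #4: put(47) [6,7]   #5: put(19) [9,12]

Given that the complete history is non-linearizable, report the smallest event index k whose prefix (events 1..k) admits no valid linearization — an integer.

events 1..10 are linearizable; a witness order is #1, #2, #3, #4:
1. #1 take() → empty, leaving queue <>
2. #2 put(79), leaving queue <79>
3. #3 put(62), leaving queue <79,62>
4. #4 put(47), leaving queue <79,62,47>
at event 11 (#6's time-11 response) nothing linearizes any more
no completion choice of the 1 pending operation (#5) rescues it — every subset was tried
e.g. #1, #2, #3, #4, #6 (pending dropped): illegal at step 5, since #6 take() → 62 cannot apply there
e.g. #1, #2, #4, #3, #6 (pending dropped): illegal at step 5, since #6 take() → 62 cannot apply there

11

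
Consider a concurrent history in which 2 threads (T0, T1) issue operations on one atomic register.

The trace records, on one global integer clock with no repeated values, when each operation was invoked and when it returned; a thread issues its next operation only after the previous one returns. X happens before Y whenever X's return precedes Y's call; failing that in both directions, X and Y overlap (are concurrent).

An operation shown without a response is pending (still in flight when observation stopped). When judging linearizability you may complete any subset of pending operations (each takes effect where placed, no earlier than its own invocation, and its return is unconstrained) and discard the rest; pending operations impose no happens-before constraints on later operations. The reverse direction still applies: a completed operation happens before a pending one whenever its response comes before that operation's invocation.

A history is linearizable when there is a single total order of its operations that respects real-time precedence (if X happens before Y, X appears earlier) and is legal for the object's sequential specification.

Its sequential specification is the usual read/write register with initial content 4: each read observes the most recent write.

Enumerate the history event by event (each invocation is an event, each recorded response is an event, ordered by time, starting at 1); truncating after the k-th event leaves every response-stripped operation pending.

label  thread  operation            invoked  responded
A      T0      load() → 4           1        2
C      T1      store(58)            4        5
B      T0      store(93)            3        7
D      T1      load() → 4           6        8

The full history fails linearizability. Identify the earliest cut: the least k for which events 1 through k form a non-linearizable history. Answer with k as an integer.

a valid linearization of events 1..7 exists, for instance A, B, C:
1. A load() → 4, leaving value 4
2. B store(93), leaving value 93
3. C store(58), leaving value 58
once event 8 joins (D's response, time 8), exhaustive search finds no witness
one such order, A, B, C, D, breaks at step 4 where D load() → 4 is illegal
one such order, A, C, B, D, breaks at step 4 where D load() → 4 is illegal

8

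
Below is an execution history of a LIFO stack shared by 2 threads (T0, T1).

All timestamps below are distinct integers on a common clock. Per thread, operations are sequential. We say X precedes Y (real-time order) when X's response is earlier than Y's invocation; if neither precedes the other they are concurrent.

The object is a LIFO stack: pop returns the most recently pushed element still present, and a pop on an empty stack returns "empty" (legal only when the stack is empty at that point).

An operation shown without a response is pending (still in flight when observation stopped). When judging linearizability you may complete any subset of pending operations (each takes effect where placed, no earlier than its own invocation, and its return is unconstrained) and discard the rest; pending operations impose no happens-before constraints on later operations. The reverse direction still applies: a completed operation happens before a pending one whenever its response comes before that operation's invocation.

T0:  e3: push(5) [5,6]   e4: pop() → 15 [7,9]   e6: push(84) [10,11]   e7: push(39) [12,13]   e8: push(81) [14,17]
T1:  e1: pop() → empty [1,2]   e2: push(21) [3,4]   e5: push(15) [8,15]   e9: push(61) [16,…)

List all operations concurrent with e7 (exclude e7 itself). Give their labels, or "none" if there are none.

concurrent with e7 ([12,13]): every op whose interval crosses 12..13
e1 [1,2]: before
e2 [3,4]: before
e3 [5,6]: before
e4 [7,9]: before
e5 [8,15]: concurrent
e6 [10,11]: before
e8 [14,17]: after
e9 [16,…): after

e5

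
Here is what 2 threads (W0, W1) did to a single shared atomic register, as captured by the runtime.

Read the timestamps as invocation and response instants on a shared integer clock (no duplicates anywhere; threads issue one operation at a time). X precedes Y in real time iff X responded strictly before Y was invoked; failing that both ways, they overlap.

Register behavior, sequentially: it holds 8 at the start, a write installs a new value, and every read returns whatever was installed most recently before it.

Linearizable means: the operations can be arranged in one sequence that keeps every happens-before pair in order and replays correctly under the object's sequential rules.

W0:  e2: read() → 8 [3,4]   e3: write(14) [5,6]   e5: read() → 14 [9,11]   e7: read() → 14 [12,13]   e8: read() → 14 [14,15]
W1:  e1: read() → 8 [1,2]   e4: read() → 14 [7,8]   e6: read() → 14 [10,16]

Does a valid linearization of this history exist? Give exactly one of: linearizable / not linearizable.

witness order: e1, e2, e3, e4, e5, e6, e7, e8
step 1: e1 read() → 8 — value 8
step 2: e2 read() → 8 — value 8
step 3: e3 write(14) — value 14
step 4: e4 read() → 14 — value 14
step 5: e5 read() → 14 — value 14
step 6: e6 read() → 14 — value 14
step 7: e7 read() → 14 — value 14
step 8: e8 read() → 14 — value 14

linearizable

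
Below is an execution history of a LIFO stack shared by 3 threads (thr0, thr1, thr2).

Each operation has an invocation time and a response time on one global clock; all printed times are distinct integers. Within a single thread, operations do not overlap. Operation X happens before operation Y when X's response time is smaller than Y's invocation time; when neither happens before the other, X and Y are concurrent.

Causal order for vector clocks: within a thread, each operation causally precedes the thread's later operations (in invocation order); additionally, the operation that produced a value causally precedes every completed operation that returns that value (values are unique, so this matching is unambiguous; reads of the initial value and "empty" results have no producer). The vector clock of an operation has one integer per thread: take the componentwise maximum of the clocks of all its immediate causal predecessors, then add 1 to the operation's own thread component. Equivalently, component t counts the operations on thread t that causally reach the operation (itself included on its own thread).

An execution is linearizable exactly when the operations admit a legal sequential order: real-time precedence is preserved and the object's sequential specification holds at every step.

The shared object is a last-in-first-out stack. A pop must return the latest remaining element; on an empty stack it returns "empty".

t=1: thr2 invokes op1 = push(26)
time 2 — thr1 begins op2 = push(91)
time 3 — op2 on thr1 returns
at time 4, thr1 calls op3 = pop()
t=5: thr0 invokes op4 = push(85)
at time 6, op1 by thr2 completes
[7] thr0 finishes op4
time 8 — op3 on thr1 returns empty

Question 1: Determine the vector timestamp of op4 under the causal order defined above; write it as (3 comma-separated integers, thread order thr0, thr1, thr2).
VC(op1, invoked at 1): no causal predecessors; +1 on thr2 → (0, 0, 1)
VC(op2, invoked at 2): no causal predecessors; +1 on thr1 → (0, 1, 0)
VC(op4, invoked at 5): no causal predecessors; +1 on thr0 → (1, 0, 0)
op3, invoked 4, takes VC(op2)=(0, 1, 0) under max, adds 1 for thr1 → (0, 2, 0)
target: VC(op4) = (1, 0, 0)

(1, 0, 0)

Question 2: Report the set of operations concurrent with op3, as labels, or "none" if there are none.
overlap test against op3 [4,8]: concurrent iff the interval meets 4..8
op1 [1,6]: concurrent
op2 [2,3]: before
op4 [5,7]: concurrent

op1, op4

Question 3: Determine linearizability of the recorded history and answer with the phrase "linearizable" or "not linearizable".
prefix check: 1..7 passes, 1..8 fails once op3's time-8 response joins
every one of the 8 real-time-consistent orders over 4 completed LIFO stack ops fails the sequential spec
sample order op1, op2, op3, op4 stalls at step 3 — op3 pop() → empty has no legal effect
sample order op1, op2, op4, op3 stalls at step 4 — op3 pop() → empty has no legal effect

not linearizable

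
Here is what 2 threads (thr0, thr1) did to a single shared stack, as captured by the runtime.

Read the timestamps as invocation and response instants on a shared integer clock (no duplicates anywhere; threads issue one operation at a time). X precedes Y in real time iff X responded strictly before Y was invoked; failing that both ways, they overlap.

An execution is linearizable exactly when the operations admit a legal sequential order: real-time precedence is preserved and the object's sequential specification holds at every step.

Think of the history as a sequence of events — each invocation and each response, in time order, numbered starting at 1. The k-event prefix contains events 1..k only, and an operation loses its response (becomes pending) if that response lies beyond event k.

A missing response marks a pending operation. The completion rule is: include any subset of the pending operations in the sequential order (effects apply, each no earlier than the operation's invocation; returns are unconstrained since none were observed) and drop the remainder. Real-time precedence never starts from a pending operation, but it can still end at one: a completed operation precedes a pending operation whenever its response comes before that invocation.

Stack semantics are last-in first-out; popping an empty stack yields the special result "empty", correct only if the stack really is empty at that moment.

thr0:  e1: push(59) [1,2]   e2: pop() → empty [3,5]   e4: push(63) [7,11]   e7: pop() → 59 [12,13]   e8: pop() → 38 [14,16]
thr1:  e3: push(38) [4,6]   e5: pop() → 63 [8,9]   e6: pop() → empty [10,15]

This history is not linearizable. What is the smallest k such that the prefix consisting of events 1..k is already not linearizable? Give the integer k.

5

events 1..4 are linearizable, e.g. via e1:
step 1: e1 push(59) — stack <59>
event 5 — e2's response, time 5 — after it, nothing linearizes
no completion choice of the 1 pending operation (e3) rescues it — every subset was tried
for example e1, e2 (pending dropped) fails at step 2: e2 pop() → empty is not legal there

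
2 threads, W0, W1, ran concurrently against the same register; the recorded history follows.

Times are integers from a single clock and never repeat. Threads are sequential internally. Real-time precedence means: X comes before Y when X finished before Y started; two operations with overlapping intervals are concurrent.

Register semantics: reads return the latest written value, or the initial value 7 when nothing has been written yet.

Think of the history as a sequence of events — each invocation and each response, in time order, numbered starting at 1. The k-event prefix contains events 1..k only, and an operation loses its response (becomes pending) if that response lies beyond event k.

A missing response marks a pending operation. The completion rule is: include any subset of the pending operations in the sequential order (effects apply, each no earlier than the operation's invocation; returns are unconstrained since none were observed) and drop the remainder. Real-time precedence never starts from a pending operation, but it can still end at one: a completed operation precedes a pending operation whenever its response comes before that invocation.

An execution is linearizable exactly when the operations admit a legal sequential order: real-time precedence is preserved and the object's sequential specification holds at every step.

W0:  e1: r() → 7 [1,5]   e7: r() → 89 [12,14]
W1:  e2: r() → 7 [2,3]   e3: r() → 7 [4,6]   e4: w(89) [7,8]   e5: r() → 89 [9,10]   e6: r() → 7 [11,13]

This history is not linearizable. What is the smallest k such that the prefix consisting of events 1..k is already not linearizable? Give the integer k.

13

events 1..12 are still linearizable — one witness is e1, e2, e3, e4, e5:
step 1: e1 r() → 7 — value 7
step 2: e2 r() → 7 — value 7
step 3: e3 r() → 7 — value 7
step 4: e4 w(89) — value 89
step 5: e5 r() → 89 — value 89
event 13 — e6's response, time 13 — after it, nothing linearizes
no escape via the 1 pending operation (e7): every completion choice fails
one such order, e1, e2, e3, e4, e5, e6 (pending dropped), breaks at step 6 where e6 r() → 7 is illegal
one such order, e2, e1, e3, e4, e5, e6 (pending dropped), breaks at step 6 where e6 r() → 7 is illegal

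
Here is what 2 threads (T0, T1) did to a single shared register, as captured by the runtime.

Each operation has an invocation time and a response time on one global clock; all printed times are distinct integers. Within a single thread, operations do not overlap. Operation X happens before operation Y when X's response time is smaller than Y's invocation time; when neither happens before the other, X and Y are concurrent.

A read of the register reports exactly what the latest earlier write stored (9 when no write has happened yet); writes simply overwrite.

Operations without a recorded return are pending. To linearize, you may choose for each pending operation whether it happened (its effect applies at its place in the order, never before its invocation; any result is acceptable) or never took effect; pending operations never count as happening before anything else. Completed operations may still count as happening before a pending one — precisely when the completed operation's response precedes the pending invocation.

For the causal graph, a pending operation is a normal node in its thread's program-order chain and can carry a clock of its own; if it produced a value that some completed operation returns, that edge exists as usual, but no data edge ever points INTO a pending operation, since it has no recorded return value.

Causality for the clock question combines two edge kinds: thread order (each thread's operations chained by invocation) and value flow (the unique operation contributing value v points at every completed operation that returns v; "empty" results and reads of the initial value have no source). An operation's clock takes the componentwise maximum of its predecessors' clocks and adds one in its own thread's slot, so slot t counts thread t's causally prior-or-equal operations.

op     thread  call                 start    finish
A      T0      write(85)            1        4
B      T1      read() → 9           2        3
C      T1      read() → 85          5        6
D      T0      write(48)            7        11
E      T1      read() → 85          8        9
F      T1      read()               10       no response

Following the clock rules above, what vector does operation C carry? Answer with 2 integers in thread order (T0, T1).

B, invoked 2, has no incoming edges; only T1's bump applies → (0, 1)
A, invoked 1, has no incoming edges; only T0's bump applies → (1, 0)
merge at D (invoked 7): VC(A)=(1, 0), own-thread bump on T0 → (2, 0)
merge at C (invoked 5): VC(A)=(1, 0), VC(B)=(0, 1), own-thread bump on T1 → (1, 2)
merge at E (invoked 8): VC(A)=(1, 0), VC(C)=(1, 2), own-thread bump on T1 → (1, 3)
merge at F (invoked 10): VC(E)=(1, 3), own-thread bump on T1 → (1, 4)
target: VC(C) = (1, 2)

(1, 2)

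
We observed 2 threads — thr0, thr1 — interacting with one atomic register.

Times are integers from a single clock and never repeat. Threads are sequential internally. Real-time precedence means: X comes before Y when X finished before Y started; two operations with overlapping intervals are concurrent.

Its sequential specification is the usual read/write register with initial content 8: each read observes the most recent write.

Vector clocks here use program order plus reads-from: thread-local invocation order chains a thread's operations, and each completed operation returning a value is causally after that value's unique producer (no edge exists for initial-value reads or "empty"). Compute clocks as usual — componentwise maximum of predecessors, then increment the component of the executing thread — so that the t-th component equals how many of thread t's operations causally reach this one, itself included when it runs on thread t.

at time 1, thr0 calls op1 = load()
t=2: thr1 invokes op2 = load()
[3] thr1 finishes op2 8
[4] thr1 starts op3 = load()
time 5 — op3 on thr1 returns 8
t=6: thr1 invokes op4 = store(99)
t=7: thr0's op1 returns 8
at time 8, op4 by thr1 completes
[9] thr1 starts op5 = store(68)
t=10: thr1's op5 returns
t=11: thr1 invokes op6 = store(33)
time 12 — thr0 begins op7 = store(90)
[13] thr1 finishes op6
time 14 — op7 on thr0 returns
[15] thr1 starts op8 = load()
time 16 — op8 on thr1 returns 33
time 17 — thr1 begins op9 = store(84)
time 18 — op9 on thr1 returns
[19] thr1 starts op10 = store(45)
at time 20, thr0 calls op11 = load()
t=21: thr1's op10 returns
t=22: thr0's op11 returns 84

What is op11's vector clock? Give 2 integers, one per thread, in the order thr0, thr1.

(3, 7)

op2, invoked 2, has no incoming edges; only thr1's bump applies → (0, 1)
op1, invoked 1, has no incoming edges; only thr0's bump applies → (1, 0)
from VC(op2)=(0, 1), op3 (invoked 4) maxes components and bumps thr1 → (0, 2)
from VC(op1)=(1, 0), op7 (invoked 12) maxes components and bumps thr0 → (2, 0)
from VC(op3)=(0, 2), op4 (invoked 6) maxes components and bumps thr1 → (0, 3)
from VC(op4)=(0, 3), op5 (invoked 9) maxes components and bumps thr1 → (0, 4)
from VC(op5)=(0, 4), op6 (invoked 11) maxes components and bumps thr1 → (0, 5)
from VC(op6)=(0, 5), op8 (invoked 15) maxes components and bumps thr1 → (0, 6)
from VC(op8)=(0, 6), op9 (invoked 17) maxes components and bumps thr1 → (0, 7)
from VC(op9)=(0, 7), op10 (invoked 19) maxes components and bumps thr1 → (0, 8)
from VC(op7)=(2, 0), VC(op9)=(0, 7), op11 (invoked 20) maxes components and bumps thr0 → (3, 7)
target: VC(op11) = (3, 7)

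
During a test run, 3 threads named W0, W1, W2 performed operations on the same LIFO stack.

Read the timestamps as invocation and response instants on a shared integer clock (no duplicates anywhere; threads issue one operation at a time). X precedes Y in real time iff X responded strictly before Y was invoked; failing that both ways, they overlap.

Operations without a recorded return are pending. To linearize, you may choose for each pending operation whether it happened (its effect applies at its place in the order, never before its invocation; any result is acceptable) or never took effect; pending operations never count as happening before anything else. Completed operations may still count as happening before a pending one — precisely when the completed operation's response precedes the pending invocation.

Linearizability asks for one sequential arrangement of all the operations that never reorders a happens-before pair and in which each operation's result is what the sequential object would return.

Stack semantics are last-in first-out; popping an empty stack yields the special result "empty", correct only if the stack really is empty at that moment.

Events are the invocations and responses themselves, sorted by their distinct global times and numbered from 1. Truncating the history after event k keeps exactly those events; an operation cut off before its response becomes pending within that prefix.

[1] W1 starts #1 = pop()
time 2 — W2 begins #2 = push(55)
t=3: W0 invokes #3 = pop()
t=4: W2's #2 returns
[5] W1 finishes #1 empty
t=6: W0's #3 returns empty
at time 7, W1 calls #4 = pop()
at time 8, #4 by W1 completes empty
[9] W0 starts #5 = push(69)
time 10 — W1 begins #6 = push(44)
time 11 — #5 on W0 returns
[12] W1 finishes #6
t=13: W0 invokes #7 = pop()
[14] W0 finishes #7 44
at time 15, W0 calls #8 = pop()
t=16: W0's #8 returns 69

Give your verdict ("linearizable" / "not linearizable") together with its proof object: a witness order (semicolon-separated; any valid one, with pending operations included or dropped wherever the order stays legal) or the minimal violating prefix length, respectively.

events 1..7 are fine; event 8 — the response of #4 at time 8 — makes the prefix non-linearizable
every one of the 6 real-time-consistent orders over 4 completed LIFO stack ops fails the sequential spec
take #1, #2, #3, #4: step 3 already fails, because #3 pop() → empty cannot occur there
take #1, #3, #2, #4: step 4 already fails, because #4 pop() → empty cannot occur there

not linearizable — minimal violating prefix: 8 events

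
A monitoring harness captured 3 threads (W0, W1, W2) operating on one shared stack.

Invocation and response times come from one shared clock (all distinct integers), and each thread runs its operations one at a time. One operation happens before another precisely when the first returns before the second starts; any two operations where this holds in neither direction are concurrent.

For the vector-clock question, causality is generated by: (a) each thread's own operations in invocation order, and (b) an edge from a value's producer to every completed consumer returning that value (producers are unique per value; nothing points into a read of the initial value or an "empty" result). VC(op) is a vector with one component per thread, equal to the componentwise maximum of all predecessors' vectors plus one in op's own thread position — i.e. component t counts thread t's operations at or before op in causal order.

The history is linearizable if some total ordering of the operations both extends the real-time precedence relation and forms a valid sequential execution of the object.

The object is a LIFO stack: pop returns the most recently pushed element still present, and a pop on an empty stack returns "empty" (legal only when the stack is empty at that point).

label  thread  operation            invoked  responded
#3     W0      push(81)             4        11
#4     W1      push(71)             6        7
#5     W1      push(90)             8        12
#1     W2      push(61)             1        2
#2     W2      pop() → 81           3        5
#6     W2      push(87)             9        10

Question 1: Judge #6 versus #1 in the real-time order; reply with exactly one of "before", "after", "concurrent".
after

#6 spans [9,10], #1 spans [1,2]
resp(#1)=2 < inv(#6)=9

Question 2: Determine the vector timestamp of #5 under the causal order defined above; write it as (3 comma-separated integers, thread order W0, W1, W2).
(0, 2, 0)

#1, invoked 1, has no incoming edges; only W2's bump applies → (0, 0, 1)
#4, invoked 6, has no incoming edges; only W1's bump applies → (0, 1, 0)
#3, invoked 4, has no incoming edges; only W0's bump applies → (1, 0, 0)
VC(#5, invoked at 8): max of VC(#4)=(0, 1, 0), then +1 on thread W1 → (0, 2, 0)
VC(#2, invoked at 3): max of VC(#1)=(0, 0, 1), VC(#3)=(1, 0, 0), then +1 on thread W2 → (1, 0, 2)
VC(#6, invoked at 9): max of VC(#2)=(1, 0, 2), then +1 on thread W2 → (1, 0, 3)
target: VC(#5) = (0, 2, 0)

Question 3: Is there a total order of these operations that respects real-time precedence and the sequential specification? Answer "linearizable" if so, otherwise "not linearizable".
linearizable

witness order: #1, #3, #2, #4, #5, #6
after step 1 (#1 push(61)): stack <61>
after step 2 (#3 push(81)): stack <61,81>
after step 3 (#2 pop() → 81): stack <61>
after step 4 (#4 push(71)): stack <61,71>
after step 5 (#5 push(90)): stack <61,71,90>
after step 6 (#6 push(87)): stack <61,71,90,87>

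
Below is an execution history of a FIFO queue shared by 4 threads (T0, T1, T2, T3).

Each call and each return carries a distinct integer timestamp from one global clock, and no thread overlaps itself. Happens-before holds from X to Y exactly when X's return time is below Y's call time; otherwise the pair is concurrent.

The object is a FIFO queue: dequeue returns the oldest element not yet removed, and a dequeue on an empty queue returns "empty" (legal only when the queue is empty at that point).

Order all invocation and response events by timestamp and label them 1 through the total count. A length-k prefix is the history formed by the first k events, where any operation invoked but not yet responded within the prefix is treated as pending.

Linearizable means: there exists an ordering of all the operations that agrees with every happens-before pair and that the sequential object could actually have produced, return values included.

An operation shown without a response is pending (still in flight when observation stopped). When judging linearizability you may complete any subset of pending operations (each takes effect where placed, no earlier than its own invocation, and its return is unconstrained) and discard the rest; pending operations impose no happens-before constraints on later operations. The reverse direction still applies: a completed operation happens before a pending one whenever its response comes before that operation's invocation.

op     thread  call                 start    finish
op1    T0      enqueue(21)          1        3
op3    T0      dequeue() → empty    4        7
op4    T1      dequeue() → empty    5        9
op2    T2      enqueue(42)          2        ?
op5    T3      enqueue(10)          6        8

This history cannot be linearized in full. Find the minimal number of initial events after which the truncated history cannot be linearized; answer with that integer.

one valid order for events 1..8 is op1, op4, op3, op2, op5:
1. op1 enqueue(21), leaving queue <21>
2. op4 dequeue() (pending, included), leaving queue <>
3. op3 dequeue() → empty, leaving queue <>
4. op2 enqueue(42) (pending, included), leaving queue <42>
5. op5 enqueue(10), leaving queue <42,10>
once event 9 joins (op4's response, time 9), exhaustive search finds no witness
every completion of the 1 pending operation (op2) was checked; none linearizes
one such order, op1, op3, op4, op5 (pending dropped), breaks at step 2 where op3 dequeue() → empty is illegal
one such order, op1, op3, op5, op4 (pending dropped), breaks at step 2 where op3 dequeue() → empty is illegal

9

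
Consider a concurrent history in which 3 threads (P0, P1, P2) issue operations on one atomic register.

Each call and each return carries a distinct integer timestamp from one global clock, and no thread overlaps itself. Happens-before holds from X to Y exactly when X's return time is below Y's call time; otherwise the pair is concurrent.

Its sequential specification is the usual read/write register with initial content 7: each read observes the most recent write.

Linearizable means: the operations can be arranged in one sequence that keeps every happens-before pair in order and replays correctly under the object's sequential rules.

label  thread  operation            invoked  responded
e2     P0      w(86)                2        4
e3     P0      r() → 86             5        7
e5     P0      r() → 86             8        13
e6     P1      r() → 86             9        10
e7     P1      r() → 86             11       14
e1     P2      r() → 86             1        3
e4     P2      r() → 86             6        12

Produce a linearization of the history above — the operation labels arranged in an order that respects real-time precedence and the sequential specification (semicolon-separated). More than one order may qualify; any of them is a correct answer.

step 1: e2 w(86) — value 86
step 2: e1 r() → 86 — value 86
step 3: e3 r() → 86 — value 86
step 4: e4 r() → 86 — value 86
step 5: e5 r() → 86 — value 86
step 6: e6 r() → 86 — value 86
step 7: e7 r() → 86 — value 86

e2; e1; e3; e4; e5; e6; e7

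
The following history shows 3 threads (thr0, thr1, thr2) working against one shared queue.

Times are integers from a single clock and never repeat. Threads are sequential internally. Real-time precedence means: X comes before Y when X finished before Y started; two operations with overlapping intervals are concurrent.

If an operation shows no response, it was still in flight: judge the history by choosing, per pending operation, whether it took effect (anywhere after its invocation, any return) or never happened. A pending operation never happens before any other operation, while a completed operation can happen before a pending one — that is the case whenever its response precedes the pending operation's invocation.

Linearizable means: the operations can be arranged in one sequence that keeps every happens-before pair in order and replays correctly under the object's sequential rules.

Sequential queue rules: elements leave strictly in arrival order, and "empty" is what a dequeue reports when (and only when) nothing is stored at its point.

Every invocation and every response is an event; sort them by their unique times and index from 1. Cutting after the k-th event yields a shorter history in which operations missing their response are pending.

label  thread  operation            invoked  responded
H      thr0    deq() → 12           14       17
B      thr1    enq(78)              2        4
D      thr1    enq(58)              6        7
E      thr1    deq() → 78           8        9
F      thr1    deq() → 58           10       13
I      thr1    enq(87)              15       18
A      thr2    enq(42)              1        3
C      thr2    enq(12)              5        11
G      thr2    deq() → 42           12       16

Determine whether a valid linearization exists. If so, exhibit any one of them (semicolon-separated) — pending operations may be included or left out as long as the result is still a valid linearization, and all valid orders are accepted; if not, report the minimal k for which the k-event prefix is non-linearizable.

linearizable — witness: B; A; D; C; E; G; F; H; I

after step 1 (B enq(78)): queue <78>
after step 2 (A enq(42)): queue <78,42>
after step 3 (D enq(58)): queue <78,42,58>
after step 4 (C enq(12)): queue <78,42,58,12>
after step 5 (E deq() → 78): queue <42,58,12>
after step 6 (G deq() → 42): queue <58,12>
after step 7 (F deq() → 58): queue <12>
after step 8 (H deq() → 12): queue <>
after step 9 (I enq(87)): queue <87>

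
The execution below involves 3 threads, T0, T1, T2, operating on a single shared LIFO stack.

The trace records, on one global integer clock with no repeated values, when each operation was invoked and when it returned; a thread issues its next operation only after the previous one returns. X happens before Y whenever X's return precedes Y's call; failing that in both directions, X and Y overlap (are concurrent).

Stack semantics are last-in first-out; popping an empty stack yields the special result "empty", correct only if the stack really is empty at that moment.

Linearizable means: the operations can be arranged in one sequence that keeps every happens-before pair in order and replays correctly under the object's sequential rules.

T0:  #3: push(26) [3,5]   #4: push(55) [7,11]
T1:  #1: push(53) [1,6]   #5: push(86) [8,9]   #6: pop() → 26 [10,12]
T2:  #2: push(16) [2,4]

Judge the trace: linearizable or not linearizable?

not linearizable

the violation lands at event 12, #6's response at time 12: events 1..11 linearize, events 1..12 do not
checked exhaustively: 18 real-time-consistent orders of 6 completed operations, zero legal LIFO stack replays
take #1, #2, #3, #4, #5, #6: step 6 already fails, because #6 pop() → 26 cannot occur there
take #1, #2, #3, #5, #4, #6: step 6 already fails, because #6 pop() → 26 cannot occur there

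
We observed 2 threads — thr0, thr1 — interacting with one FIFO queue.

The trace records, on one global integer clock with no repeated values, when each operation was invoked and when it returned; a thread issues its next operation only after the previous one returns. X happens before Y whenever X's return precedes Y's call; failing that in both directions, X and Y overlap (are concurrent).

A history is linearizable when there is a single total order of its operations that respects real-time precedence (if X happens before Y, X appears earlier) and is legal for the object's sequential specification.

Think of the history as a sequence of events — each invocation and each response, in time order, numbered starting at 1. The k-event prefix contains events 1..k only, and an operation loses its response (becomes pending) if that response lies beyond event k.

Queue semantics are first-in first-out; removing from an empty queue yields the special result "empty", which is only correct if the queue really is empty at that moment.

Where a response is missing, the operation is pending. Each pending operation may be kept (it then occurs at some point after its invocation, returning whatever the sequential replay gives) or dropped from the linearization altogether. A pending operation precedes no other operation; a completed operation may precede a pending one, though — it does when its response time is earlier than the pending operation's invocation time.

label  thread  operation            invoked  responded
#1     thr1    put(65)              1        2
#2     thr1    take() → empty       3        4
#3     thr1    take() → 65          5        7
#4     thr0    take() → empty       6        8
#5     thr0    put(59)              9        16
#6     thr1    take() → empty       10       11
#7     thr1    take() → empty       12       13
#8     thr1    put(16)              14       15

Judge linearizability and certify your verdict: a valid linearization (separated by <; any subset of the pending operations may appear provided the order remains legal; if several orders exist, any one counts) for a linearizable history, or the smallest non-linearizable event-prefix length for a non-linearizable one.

not linearizable — minimal violating prefix: 4 events

through event 3 a valid linearization exists; event 4 (#2 responding at time 4) ends that
the sole real-time-consistent order of 2 completed operations fails the FIFO queue replay
sample order #1, #2 stalls at step 2 — #2 take() → empty has no legal effect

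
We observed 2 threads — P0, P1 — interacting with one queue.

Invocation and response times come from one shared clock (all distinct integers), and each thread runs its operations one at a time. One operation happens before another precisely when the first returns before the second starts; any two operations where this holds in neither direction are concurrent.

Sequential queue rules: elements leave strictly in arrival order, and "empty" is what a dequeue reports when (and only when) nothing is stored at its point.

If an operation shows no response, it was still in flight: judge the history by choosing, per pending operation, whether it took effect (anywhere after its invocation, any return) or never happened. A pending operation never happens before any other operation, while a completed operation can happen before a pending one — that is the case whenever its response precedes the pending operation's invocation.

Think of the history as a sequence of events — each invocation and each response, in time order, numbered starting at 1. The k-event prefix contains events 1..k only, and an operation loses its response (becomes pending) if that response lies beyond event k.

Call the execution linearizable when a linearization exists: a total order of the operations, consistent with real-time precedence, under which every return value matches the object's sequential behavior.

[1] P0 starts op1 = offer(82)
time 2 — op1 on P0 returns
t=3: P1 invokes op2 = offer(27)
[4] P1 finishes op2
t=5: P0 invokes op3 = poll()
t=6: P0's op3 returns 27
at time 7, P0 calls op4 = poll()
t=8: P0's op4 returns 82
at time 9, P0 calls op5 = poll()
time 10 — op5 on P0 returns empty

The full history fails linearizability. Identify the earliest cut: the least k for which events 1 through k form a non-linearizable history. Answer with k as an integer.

6

one valid order for events 1..5 is op1, op2:
after step 1 (op1 offer(82)): queue <82>
after step 2 (op2 offer(27)): queue <82,27>
at event 6 (op3's time-6 response) nothing linearizes any more
take op1, op2, op3: step 3 already fails, because op3 poll() → 27 cannot occur there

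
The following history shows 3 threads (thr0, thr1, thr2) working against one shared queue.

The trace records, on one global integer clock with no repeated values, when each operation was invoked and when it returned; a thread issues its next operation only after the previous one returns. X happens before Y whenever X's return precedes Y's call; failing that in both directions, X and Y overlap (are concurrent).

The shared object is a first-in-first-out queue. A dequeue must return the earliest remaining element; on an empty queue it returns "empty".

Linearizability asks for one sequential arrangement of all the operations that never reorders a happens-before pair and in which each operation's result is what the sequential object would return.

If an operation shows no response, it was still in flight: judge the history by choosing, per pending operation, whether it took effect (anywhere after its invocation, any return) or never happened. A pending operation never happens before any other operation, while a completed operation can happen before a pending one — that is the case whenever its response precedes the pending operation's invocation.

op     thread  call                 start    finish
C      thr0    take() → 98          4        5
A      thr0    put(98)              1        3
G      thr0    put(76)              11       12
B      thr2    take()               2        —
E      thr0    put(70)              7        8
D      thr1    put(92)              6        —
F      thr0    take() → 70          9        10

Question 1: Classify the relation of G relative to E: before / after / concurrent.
Answer: after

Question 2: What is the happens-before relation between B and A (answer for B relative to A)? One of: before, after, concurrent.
Answer: concurrent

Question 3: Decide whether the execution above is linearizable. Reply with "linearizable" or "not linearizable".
a witness: A, C, B, E, D, F, G
1. A put(98), leaving queue <98>
2. C take() → 98, leaving queue <>
3. B take() (pending, included), leaving queue <>
4. E put(70), leaving queue <70>
5. D put(92) (pending, included), leaving queue <70,92>
6. F take() → 70, leaving queue <92>
7. G put(76), leaving queue <92,76>

linearizable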